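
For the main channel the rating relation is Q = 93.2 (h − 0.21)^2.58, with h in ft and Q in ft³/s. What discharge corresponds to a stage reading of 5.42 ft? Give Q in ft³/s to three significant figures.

6590 ft³/s

Q = 93.2 × (5.42 − 0.21)^2.58 = 93.2 × 5.21^2.58 = 6590 ft³/s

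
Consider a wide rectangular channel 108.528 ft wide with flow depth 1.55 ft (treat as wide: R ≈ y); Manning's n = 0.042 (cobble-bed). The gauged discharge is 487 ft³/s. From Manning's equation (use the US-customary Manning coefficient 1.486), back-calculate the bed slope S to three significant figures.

A = b·y = 108.528 × 1.55 = 168.2 ft²
Wide channel: R ≈ y = 1.55 ft
S = (Q·n / (1.486·A·R^(2/3)))² = (487×0.042 / (1.486×168.2×1.339))² = 0.003732

0.00373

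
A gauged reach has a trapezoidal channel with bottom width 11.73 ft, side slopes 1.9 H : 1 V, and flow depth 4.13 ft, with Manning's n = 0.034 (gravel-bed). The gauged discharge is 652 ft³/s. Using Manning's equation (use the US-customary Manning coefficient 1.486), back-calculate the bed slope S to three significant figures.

0.00886

A = (b + z·y)·y = (11.73 + 1.9×4.13)×4.13 = 80.85 ft²
P = b + 2y√(1+z²) = 11.73 + 2×4.13×√(1+1.9²) = 29.46 ft
R = A/P = 80.85/29.46 = 2.744 ft
S = (Q·n / (1.486·A·R^(2/3)))² = (652×0.034 / (1.486×80.85×1.960))² = 0.008861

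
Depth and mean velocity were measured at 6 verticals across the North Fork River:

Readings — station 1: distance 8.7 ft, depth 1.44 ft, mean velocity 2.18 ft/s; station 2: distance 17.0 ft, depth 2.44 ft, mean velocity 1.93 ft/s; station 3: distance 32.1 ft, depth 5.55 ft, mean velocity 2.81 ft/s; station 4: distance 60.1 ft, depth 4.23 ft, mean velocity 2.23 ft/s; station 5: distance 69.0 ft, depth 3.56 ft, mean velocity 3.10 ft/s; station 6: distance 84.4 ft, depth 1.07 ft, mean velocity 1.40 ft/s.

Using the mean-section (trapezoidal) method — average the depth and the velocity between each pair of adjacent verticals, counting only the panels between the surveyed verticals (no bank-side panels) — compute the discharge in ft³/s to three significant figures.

694 ft³/s

Panel 1-2: Δb = 8.3 ft, d̄ = (1.44+2.44)/2 = 1.94, v̄ = (2.18+1.93)/2 = 2.055 → q = 8.3×1.94×2.055 = 33.09 ft³/s
Panel 2-3: Δb = 15.1 ft, d̄ = (2.44+5.55)/2 = 3.995, v̄ = (1.93+2.81)/2 = 2.37 → q = 15.1×3.995×2.37 = 143.0 ft³/s
Panel 3-4: Δb = 28 ft, d̄ = (5.55+4.23)/2 = 4.89, v̄ = (2.81+2.23)/2 = 2.52 → q = 28×4.89×2.52 = 345.0 ft³/s
Panel 4-5: Δb = 8.9 ft, d̄ = (4.23+3.56)/2 = 3.895, v̄ = (2.23+3.10)/2 = 2.665 → q = 8.9×3.895×2.665 = 92.38 ft³/s
Panel 5-6: Δb = 15.4 ft, d̄ = (3.56+1.07)/2 = 2.315, v̄ = (3.10+1.40)/2 = 2.25 → q = 15.4×2.315×2.25 = 80.21 ft³/s
Q = Σ q = 693.7 ft³/s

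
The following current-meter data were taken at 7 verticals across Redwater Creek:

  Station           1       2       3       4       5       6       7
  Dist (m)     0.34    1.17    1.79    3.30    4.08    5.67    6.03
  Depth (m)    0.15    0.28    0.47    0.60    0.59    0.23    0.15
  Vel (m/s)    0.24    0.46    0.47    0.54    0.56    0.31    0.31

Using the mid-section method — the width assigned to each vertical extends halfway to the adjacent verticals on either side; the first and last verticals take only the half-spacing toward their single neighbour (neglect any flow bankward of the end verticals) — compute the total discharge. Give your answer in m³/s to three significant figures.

w_1 = (1.17 − 0.34)/2 = 0.415 m; q_1 = 0.24 × 0.15 × 0.415 = 0.01494 m³/s
w_2 = (1.79 − 0.34)/2 = 0.725 m; q_2 = 0.46 × 0.28 × 0.725 = 0.09338 m³/s
w_3 = (3.30 − 1.17)/2 = 1.065 m; q_3 = 0.47 × 0.47 × 1.065 = 0.2353 m³/s
w_4 = (4.08 − 1.79)/2 = 1.145 m; q_4 = 0.54 × 0.60 × 1.145 = 0.3710 m³/s
w_5 = (5.67 − 3.30)/2 = 1.185 m; q_5 = 0.56 × 0.59 × 1.185 = 0.3915 m³/s
w_6 = (6.03 − 4.08)/2 = 0.975 m; q_6 = 0.31 × 0.23 × 0.975 = 0.06952 m³/s
w_7 = (6.03 − 5.67)/2 = 0.18 m; q_7 = 0.31 × 0.15 × 0.18 = 0.008370 m³/s
Q = Σ qᵢ = 1.184 m³/s

1.18 m³/s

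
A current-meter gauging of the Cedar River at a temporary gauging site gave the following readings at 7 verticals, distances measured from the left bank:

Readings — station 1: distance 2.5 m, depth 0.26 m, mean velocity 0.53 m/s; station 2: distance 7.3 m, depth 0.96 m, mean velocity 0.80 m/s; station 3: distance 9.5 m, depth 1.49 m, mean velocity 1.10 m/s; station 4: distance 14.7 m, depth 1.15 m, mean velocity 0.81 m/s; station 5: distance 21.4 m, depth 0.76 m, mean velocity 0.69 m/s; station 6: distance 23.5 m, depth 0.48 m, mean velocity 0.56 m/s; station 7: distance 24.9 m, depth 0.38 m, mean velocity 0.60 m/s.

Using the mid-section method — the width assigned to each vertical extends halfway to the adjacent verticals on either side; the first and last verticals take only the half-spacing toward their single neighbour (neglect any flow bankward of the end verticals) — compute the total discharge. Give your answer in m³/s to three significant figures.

17.6 m³/s

w_1 = (7.3 − 2.5)/2 = 2.4 m; q_1 = 0.53 × 0.26 × 2.4 = 0.3307 m³/s
w_2 = (9.5 − 2.5)/2 = 3.5 m; q_2 = 0.80 × 0.96 × 3.5 = 2.688 m³/s
w_3 = (14.7 − 7.3)/2 = 3.7 m; q_3 = 1.10 × 1.49 × 3.7 = 6.064 m³/s
w_4 = (21.4 − 9.5)/2 = 5.95 m; q_4 = 0.81 × 1.15 × 5.95 = 5.542 m³/s
w_5 = (23.5 − 14.7)/2 = 4.4 m; q_5 = 0.69 × 0.76 × 4.4 = 2.307 m³/s
w_6 = (24.9 − 21.4)/2 = 1.75 m; q_6 = 0.56 × 0.48 × 1.75 = 0.4704 m³/s
w_7 = (24.9 − 23.5)/2 = 0.7 m; q_7 = 0.60 × 0.38 × 0.7 = 0.1596 m³/s
Q = Σ qᵢ = 17.56 m³/s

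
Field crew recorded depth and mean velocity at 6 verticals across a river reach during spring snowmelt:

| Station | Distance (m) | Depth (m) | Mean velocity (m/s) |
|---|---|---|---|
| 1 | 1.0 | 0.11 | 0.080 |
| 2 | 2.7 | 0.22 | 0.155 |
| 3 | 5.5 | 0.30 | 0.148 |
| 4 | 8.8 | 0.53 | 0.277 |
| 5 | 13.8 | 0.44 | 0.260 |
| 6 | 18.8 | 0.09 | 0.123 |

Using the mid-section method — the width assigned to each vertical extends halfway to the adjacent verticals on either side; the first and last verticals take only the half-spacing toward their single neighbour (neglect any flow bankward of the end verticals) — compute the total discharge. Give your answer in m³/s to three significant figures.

1.43 m³/s

w_1 = (2.7 − 1.0)/2 = 0.85 m; q_1 = 0.080 × 0.11 × 0.85 = 0.007480 m³/s
w_2 = (5.5 − 1.0)/2 = 2.25 m; q_2 = 0.155 × 0.22 × 2.25 = 0.07673 m³/s
w_3 = (8.8 − 2.7)/2 = 3.05 m; q_3 = 0.148 × 0.30 × 3.05 = 0.1354 m³/s
w_4 = (13.8 − 5.5)/2 = 4.15 m; q_4 = 0.277 × 0.53 × 4.15 = 0.6093 m³/s
w_5 = (18.8 − 8.8)/2 = 5 m; q_5 = 0.260 × 0.44 × 5 = 0.5720 m³/s
w_6 = (18.8 − 13.8)/2 = 2.5 m; q_6 = 0.123 × 0.09 × 2.5 = 0.02768 m³/s
Q = Σ qᵢ = 1.429 m³/s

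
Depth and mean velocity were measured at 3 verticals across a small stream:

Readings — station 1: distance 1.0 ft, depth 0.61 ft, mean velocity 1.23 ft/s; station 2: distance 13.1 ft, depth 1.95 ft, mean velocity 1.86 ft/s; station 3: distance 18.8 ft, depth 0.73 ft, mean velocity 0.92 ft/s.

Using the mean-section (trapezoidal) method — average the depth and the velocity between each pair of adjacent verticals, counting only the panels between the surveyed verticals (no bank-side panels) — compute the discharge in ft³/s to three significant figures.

34.5 ft³/s

Panel 1-2: Δb = 12.1 ft, d̄ = (0.61+1.95)/2 = 1.28, v̄ = (1.23+1.86)/2 = 1.545 → q = 12.1×1.28×1.545 = 23.93 ft³/s
Panel 2-3: Δb = 5.7 ft, d̄ = (1.95+0.73)/2 = 1.34, v̄ = (1.86+0.92)/2 = 1.39 → q = 5.7×1.34×1.39 = 10.62 ft³/s
Q = Σ q = 34.55 ft³/s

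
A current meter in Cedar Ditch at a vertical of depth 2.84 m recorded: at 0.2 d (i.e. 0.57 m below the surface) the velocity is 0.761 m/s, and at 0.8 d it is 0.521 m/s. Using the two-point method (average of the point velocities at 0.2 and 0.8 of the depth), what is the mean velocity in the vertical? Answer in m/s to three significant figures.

v̄ = (0.761 + 0.521) / 2 = 0.6410 m/s

0.641 m/s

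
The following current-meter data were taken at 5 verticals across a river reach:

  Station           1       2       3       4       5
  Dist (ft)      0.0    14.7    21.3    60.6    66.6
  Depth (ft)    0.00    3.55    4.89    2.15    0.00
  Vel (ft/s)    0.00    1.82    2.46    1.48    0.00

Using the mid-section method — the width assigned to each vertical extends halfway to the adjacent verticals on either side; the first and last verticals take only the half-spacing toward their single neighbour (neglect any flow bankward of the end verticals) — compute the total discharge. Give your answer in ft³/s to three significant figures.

w_2 = (21.3 − 0.0)/2 = 10.65 ft; q_2 = 1.82 × 3.55 × 10.65 = 68.81 ft³/s
w_3 = (60.6 − 14.7)/2 = 22.95 ft; q_3 = 2.46 × 4.89 × 22.95 = 276.1 ft³/s
w_4 = (66.6 − 21.3)/2 = 22.65 ft; q_4 = 1.48 × 2.15 × 22.65 = 72.07 ft³/s
Stations 1, 5 contribute zero (depth or velocity is 0).
Q = Σ qᵢ = 417.0 ft³/s

417 ft³/s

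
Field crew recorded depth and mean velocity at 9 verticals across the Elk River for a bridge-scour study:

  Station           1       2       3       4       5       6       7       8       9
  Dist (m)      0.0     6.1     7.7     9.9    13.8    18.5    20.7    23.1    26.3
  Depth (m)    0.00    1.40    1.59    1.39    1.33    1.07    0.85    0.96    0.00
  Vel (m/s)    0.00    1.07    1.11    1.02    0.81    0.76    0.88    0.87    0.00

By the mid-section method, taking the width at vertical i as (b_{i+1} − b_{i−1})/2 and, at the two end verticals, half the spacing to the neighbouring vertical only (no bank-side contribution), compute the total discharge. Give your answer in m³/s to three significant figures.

w_2 = (7.7 − 0.0)/2 = 3.85 m; q_2 = 1.07 × 1.40 × 3.85 = 5.767 m³/s
w_3 = (9.9 − 6.1)/2 = 1.9 m; q_3 = 1.11 × 1.59 × 1.9 = 3.353 m³/s
w_4 = (13.8 − 7.7)/2 = 3.05 m; q_4 = 1.02 × 1.39 × 3.05 = 4.324 m³/s
w_5 = (18.5 − 9.9)/2 = 4.3 m; q_5 = 0.81 × 1.33 × 4.3 = 4.632 m³/s
w_6 = (20.7 − 13.8)/2 = 3.45 m; q_6 = 0.76 × 1.07 × 3.45 = 2.806 m³/s
w_7 = (23.1 − 18.5)/2 = 2.3 m; q_7 = 0.88 × 0.85 × 2.3 = 1.720 m³/s
w_8 = (26.3 − 20.7)/2 = 2.8 m; q_8 = 0.87 × 0.96 × 2.8 = 2.339 m³/s
Stations 1, 9 contribute zero (depth or velocity is 0).
Q = Σ qᵢ = 24.94 m³/s

24.9 m³/s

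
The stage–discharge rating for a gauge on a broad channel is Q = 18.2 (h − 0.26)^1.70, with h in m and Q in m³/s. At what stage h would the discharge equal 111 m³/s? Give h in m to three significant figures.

h − h₀ = (Q/C)^(1/b) = (111/18.2)^(1/1.70) = 2.897 m
h = 0.26 + 2.897 = 3.157 m

3.16 m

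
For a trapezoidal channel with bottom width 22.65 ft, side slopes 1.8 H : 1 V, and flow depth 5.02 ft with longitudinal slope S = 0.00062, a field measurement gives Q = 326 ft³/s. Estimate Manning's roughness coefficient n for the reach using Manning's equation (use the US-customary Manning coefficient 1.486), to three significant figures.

A = (b + z·y)·y = (22.65 + 1.8×5.02)×5.02 = 159.1 ft²
P = b + 2y√(1+z²) = 22.65 + 2×5.02×√(1+1.8²) = 43.32 ft
R = A/P = 159.1/43.32 = 3.672 ft
n = (1.486/Q)·A·R^(2/3)·S^(1/2) = (1.486/326) × 159.1 × 2.380 × 0.02490 = 0.04297

0.0430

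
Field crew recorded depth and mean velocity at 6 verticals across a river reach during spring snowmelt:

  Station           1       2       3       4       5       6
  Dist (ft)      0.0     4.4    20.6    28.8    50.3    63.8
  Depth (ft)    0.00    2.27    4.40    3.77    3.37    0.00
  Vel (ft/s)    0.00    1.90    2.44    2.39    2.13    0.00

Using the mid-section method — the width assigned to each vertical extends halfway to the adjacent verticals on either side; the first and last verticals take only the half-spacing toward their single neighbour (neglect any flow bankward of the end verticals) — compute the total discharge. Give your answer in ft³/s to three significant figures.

w_2 = (20.6 − 0.0)/2 = 10.3 ft; q_2 = 1.90 × 2.27 × 10.3 = 44.42 ft³/s
w_3 = (28.8 − 4.4)/2 = 12.2 ft; q_3 = 2.44 × 4.40 × 12.2 = 131.0 ft³/s
w_4 = (50.3 − 20.6)/2 = 14.85 ft; q_4 = 2.39 × 3.77 × 14.85 = 133.8 ft³/s
w_5 = (63.8 − 28.8)/2 = 17.5 ft; q_5 = 2.13 × 3.37 × 17.5 = 125.6 ft³/s
Stations 1, 6 contribute zero (depth or velocity is 0).
Q = Σ qᵢ = 434.8 ft³/s

435 ft³/s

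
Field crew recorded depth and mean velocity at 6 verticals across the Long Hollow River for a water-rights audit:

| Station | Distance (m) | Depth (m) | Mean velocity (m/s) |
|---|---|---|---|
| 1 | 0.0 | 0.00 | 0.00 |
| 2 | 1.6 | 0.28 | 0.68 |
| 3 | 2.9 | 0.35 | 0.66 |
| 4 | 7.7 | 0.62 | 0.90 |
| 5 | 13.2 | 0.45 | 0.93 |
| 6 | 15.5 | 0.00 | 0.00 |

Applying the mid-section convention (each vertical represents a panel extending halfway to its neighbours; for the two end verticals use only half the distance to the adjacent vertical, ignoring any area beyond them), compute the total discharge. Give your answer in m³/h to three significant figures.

19800 m³/h

w_2 = (2.9 − 0.0)/2 = 1.45 m; q_2 = 0.68 × 0.28 × 1.45 = 0.2761 m³/s
w_3 = (7.7 − 1.6)/2 = 3.05 m; q_3 = 0.66 × 0.35 × 3.05 = 0.7046 m³/s
w_4 = (13.2 − 2.9)/2 = 5.15 m; q_4 = 0.90 × 0.62 × 5.15 = 2.874 m³/s
w_5 = (15.5 − 7.7)/2 = 3.9 m; q_5 = 0.93 × 0.45 × 3.9 = 1.632 m³/s
Stations 1, 6 contribute zero (depth or velocity is 0).
Q = Σ qᵢ = 5.486 m³/s
= 5.486 × 3600 = 19750 m³/h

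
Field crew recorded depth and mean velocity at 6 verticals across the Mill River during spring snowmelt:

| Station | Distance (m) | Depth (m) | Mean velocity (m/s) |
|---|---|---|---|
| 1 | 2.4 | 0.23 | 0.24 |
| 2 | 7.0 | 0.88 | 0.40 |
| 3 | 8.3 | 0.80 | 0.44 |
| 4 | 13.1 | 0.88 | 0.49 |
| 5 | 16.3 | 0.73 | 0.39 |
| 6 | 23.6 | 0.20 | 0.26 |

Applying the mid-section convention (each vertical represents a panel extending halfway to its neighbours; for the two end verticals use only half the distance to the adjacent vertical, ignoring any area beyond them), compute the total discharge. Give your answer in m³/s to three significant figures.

w_1 = (7.0 − 2.4)/2 = 2.3 m; q_1 = 0.24 × 0.23 × 2.3 = 0.1270 m³/s
w_2 = (8.3 − 2.4)/2 = 2.95 m; q_2 = 0.40 × 0.88 × 2.95 = 1.038 m³/s
w_3 = (13.1 − 7.0)/2 = 3.05 m; q_3 = 0.44 × 0.80 × 3.05 = 1.074 m³/s
w_4 = (16.3 − 8.3)/2 = 4 m; q_4 = 0.49 × 0.88 × 4 = 1.725 m³/s
w_5 = (23.6 − 13.1)/2 = 5.25 m; q_5 = 0.39 × 0.73 × 5.25 = 1.495 m³/s
w_6 = (23.6 − 16.3)/2 = 3.65 m; q_6 = 0.26 × 0.20 × 3.65 = 0.1898 m³/s
Q = Σ qᵢ = 5.648 m³/s

5.65 m³/s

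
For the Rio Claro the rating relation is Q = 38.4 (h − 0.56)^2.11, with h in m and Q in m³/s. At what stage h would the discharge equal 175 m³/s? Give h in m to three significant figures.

h − h₀ = (Q/C)^(1/b) = (175/38.4)^(1/2.11) = 2.052 m
h = 0.56 + 2.052 = 2.612 m

2.61 m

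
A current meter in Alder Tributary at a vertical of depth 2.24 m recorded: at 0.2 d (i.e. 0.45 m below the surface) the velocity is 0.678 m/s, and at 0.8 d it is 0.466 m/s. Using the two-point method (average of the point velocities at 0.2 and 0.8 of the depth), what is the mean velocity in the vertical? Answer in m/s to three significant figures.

0.572 m/s

v̄ = (0.678 + 0.466) / 2 = 0.5720 m/s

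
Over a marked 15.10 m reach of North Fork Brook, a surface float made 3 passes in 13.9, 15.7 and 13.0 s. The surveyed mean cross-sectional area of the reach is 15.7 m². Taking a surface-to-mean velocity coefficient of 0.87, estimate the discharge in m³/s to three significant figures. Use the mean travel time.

14.5 m³/s

t̄ = (13.9 + 15.7 + 13.0) / 3 = 14.2 s
v_surface = L / t̄ = 15.10 / 14.2 = 1.063 m/s
v_mean = 0.87 × 1.063 = 0.9251 m/s
Q = A × v_mean = 15.7 × 0.9251 = 14.52 m³/s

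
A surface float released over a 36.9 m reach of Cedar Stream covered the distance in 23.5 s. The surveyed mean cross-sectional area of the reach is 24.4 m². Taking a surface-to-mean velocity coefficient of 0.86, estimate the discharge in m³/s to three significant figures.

v_surface = L / t̄ = 36.9 / 23.5 = 1.570 m/s
v_mean = 0.86 × 1.570 = 1.350 m/s
Q = A × v_mean = 24.4 × 1.350 = 32.95 m³/s

32.9 m³/s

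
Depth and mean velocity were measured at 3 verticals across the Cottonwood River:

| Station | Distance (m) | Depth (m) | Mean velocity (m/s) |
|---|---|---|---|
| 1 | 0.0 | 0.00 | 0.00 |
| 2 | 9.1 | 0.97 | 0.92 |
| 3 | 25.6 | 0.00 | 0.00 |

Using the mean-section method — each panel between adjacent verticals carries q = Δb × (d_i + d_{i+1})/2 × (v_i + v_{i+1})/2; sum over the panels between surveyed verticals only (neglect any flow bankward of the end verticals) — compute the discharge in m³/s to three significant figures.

Panel 1-2: Δb = 9.1 m, d̄ = (0.00+0.97)/2 = 0.485, v̄ = (0.00+0.92)/2 = 0.46 → q = 9.1×0.485×0.46 = 2.030 m³/s
Panel 2-3: Δb = 16.5 m, d̄ = (0.97+0.00)/2 = 0.485, v̄ = (0.92+0.00)/2 = 0.46 → q = 16.5×0.485×0.46 = 3.681 m³/s
Q = Σ q = 5.711 m³/s

5.71 m³/s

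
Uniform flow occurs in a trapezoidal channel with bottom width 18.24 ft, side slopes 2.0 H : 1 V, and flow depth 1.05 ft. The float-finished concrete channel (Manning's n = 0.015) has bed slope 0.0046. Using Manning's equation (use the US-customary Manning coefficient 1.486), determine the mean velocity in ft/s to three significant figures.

6.41 ft/s

A = (b + z·y)·y = (18.24 + 2.0×1.05)×1.05 = 21.36 ft²
P = b + 2y√(1+z²) = 18.24 + 2×1.05×√(1+2.0²) = 22.94 ft
R = A/P = 21.36/22.94 = 0.9312 ft
Q = (1.486/n)·A·R^(2/3)·S^(1/2) = (1.486/0.015) × 21.36 × 0.9312^(2/3) × 0.0046^(1/2) = 136.8 ft³/s
V = Q/A = 136.8/21.36 = 6.407 ft/s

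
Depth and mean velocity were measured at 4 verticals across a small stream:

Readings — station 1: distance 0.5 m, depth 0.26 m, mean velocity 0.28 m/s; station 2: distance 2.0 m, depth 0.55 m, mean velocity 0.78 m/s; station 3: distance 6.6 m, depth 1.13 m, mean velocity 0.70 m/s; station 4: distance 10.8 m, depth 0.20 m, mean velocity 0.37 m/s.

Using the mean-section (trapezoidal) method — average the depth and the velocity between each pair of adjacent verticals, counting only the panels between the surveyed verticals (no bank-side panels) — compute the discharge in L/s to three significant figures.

Panel 1-2: Δb = 1.5 m, d̄ = (0.26+0.55)/2 = 0.405, v̄ = (0.28+0.78)/2 = 0.53 → q = 1.5×0.405×0.53 = 0.3220 m³/s
Panel 2-3: Δb = 4.6 m, d̄ = (0.55+1.13)/2 = 0.84, v̄ = (0.78+0.70)/2 = 0.74 → q = 4.6×0.84×0.74 = 2.859 m³/s
Panel 3-4: Δb = 4.2 m, d̄ = (1.13+0.20)/2 = 0.665, v̄ = (0.70+0.37)/2 = 0.535 → q = 4.2×0.665×0.535 = 1.494 m³/s
Q = Σ q = 4.676 m³/s
= 4.676 × 1000 = 4676 L/s

4680 L/s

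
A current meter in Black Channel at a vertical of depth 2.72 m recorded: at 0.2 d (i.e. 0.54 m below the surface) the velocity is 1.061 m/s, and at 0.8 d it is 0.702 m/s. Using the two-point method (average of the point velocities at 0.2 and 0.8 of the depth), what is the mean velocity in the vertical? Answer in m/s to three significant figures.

v̄ = (1.061 + 0.702) / 2 = 0.8815 m/s

0.882 m/s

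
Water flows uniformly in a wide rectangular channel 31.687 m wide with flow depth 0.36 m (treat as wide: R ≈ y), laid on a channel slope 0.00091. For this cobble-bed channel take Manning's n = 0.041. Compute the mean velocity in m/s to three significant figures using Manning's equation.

0.372 m/s

A = b·y = 31.687 × 0.36 = 11.41 m²
Wide channel: R ≈ y = 0.36 m
Q = (1/n)·A·R^(2/3)·S^(1/2) = (1/0.041) × 11.41 × 0.3600^(2/3) × 0.00091^(1/2) = 4.247 m³/s
V = Q/A = 4.247/11.41 = 0.3723 m/s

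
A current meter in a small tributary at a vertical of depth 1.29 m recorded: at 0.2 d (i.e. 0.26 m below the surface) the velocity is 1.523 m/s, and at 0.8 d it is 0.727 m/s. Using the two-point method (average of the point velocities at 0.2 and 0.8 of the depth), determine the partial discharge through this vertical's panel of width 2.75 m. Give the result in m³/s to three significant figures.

3.99 m³/s

v̄ = (1.523 + 0.727) / 2 = 1.125 m/s
q = v̄ × d × w = 1.125 × 1.29 × 2.75 = 3.991 m³/s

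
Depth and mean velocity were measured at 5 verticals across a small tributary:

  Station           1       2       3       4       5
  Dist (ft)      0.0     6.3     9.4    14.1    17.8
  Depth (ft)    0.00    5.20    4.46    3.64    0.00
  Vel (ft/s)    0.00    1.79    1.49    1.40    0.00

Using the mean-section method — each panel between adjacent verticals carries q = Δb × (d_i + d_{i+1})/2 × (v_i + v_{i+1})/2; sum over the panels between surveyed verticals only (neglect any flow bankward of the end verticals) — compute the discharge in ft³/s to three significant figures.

71.4 ft³/s

Panel 1-2: Δb = 6.3 ft, d̄ = (0.00+5.20)/2 = 2.6, v̄ = (0.00+1.79)/2 = 0.895 → q = 6.3×2.6×0.895 = 14.66 ft³/s
Panel 2-3: Δb = 3.1 ft, d̄ = (5.20+4.46)/2 = 4.83, v̄ = (1.79+1.49)/2 = 1.64 → q = 3.1×4.83×1.64 = 24.56 ft³/s
Panel 3-4: Δb = 4.7 ft, d̄ = (4.46+3.64)/2 = 4.05, v̄ = (1.49+1.40)/2 = 1.445 → q = 4.7×4.05×1.445 = 27.51 ft³/s
Panel 4-5: Δb = 3.7 ft, d̄ = (3.64+0.00)/2 = 1.82, v̄ = (1.40+0.00)/2 = 0.7 → q = 3.7×1.82×0.7 = 4.714 ft³/s
Q = Σ q = 71.44 ft³/s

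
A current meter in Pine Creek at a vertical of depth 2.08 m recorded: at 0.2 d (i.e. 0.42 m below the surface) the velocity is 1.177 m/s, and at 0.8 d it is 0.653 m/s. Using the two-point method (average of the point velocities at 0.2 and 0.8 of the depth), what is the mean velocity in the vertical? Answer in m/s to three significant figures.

0.915 m/s

v̄ = (1.177 + 0.653) / 2 = 0.9150 m/s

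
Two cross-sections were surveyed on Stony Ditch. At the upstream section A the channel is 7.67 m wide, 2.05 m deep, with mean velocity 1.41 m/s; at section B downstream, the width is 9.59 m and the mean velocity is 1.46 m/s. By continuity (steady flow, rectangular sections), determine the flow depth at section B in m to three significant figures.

1.58 m

Q = A₁V₁ = (7.67×2.05) × 1.41 = 22.17 m³/s
d₂ = Q/(b₂ V₂) = 22.17/(9.59×1.46) = 1.583 m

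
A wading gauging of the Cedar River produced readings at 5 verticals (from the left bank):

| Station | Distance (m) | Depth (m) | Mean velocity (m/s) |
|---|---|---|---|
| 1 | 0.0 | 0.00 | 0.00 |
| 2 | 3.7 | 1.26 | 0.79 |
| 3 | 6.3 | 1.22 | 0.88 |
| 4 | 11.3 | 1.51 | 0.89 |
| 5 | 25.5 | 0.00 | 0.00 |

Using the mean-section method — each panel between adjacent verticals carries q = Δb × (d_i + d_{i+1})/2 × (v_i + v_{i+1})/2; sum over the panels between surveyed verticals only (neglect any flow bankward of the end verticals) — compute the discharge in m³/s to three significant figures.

14.4 m³/s

Panel 1-2: Δb = 3.7 m, d̄ = (0.00+1.26)/2 = 0.63, v̄ = (0.00+0.79)/2 = 0.395 → q = 3.7×0.63×0.395 = 0.9207 m³/s
Panel 2-3: Δb = 2.6 m, d̄ = (1.26+1.22)/2 = 1.24, v̄ = (0.79+0.88)/2 = 0.835 → q = 2.6×1.24×0.835 = 2.692 m³/s
Panel 3-4: Δb = 5 m, d̄ = (1.22+1.51)/2 = 1.365, v̄ = (0.88+0.89)/2 = 0.885 → q = 5×1.365×0.885 = 6.040 m³/s
Panel 4-5: Δb = 14.2 m, d̄ = (1.51+0.00)/2 = 0.755, v̄ = (0.89+0.00)/2 = 0.445 → q = 14.2×0.755×0.445 = 4.771 m³/s
Q = Σ q = 14.42 m³/s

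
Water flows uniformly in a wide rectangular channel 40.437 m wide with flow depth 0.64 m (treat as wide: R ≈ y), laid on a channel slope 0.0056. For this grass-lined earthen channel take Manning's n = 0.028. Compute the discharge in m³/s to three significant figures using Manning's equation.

A = b·y = 40.437 × 0.64 = 25.88 m²
Wide channel: R ≈ y = 0.64 m
Q = (1/n)·A·R^(2/3)·S^(1/2) = (1/0.028) × 25.88 × 0.6400^(2/3) × 0.0056^(1/2) = 51.37 m³/s

51.4 m³/s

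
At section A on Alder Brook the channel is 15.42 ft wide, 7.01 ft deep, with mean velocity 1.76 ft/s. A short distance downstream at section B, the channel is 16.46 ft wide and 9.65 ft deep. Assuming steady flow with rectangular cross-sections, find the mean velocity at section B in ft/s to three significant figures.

Q = A₁V₁ = (15.42×7.01) × 1.76 = 190.2 ft³/s
A₂ = 16.46 × 9.65 = 158.8 ft²
V₂ = Q/A₂ = 190.2/158.8 = 1.198 ft/s

1.20 ft/s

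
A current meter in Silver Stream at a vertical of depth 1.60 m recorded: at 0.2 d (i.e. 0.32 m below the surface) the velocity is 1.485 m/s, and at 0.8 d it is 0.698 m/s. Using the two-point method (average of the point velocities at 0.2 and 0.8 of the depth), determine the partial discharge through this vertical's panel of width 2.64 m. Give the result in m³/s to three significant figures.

4.61 m³/s

v̄ = (1.485 + 0.698) / 2 = 1.092 m/s
q = v̄ × d × w = 1.092 × 1.60 × 2.64 = 4.610 m³/s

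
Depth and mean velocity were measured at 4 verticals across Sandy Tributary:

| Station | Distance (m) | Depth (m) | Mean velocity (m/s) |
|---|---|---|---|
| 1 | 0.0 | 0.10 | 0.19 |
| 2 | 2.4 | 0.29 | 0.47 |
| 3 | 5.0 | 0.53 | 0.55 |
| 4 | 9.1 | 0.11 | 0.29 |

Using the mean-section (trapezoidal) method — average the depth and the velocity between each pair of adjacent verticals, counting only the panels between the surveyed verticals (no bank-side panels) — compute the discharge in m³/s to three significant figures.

Panel 1-2: Δb = 2.4 m, d̄ = (0.10+0.29)/2 = 0.195, v̄ = (0.19+0.47)/2 = 0.33 → q = 2.4×0.195×0.33 = 0.1544 m³/s
Panel 2-3: Δb = 2.6 m, d̄ = (0.29+0.53)/2 = 0.41, v̄ = (0.47+0.55)/2 = 0.51 → q = 2.6×0.41×0.51 = 0.5437 m³/s
Panel 3-4: Δb = 4.1 m, d̄ = (0.53+0.11)/2 = 0.32, v̄ = (0.55+0.29)/2 = 0.42 → q = 4.1×0.32×0.42 = 0.5510 m³/s
Q = Σ q = 1.249 m³/s

1.25 m³/s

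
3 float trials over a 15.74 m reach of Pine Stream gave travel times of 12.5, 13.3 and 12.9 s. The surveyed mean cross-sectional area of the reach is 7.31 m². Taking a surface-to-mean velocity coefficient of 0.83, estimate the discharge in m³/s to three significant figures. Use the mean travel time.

t̄ = (12.5 + 13.3 + 12.9) / 3 = 12.9 s
v_surface = L / t̄ = 15.74 / 12.9 = 1.220 m/s
v_mean = 0.83 × 1.220 = 1.013 m/s
Q = A × v_mean = 7.31 × 1.013 = 7.403 m³/s

7.40 m³/s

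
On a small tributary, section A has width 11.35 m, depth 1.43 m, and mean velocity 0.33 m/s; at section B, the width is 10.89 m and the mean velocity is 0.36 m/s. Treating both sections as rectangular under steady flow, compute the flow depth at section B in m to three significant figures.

1.37 m

Q = A₁V₁ = (11.35×1.43) × 0.33 = 5.356 m³/s
d₂ = Q/(b₂ V₂) = 5.356/(10.89×0.36) = 1.366 m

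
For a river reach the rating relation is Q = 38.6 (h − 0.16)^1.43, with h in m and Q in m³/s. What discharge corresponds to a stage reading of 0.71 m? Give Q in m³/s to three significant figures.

Q = 38.6 × (0.71 − 0.16)^1.43 = 38.6 × 0.55^1.43 = 16.42 m³/s

16.4 m³/s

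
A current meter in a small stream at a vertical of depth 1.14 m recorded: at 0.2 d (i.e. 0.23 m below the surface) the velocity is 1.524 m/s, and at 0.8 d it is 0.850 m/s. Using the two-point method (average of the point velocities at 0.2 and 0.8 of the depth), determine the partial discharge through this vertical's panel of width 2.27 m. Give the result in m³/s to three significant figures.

v̄ = (1.524 + 0.850) / 2 = 1.187 m/s
q = v̄ × d × w = 1.187 × 1.14 × 2.27 = 3.072 m³/s

3.07 m³/s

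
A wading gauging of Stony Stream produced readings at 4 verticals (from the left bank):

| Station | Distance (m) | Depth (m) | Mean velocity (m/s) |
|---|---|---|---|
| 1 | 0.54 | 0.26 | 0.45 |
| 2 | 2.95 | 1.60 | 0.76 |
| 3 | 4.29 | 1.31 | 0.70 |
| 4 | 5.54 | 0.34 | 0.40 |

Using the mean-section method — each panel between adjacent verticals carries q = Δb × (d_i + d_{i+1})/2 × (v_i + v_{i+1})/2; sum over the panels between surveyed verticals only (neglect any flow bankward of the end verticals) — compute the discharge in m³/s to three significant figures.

3.35 m³/s

Panel 1-2: Δb = 2.41 m, d̄ = (0.26+1.60)/2 = 0.93, v̄ = (0.45+0.76)/2 = 0.605 → q = 2.41×0.93×0.605 = 1.356 m³/s
Panel 2-3: Δb = 1.34 m, d̄ = (1.60+1.31)/2 = 1.455, v̄ = (0.76+0.70)/2 = 0.73 → q = 1.34×1.455×0.73 = 1.423 m³/s
Panel 3-4: Δb = 1.25 m, d̄ = (1.31+0.34)/2 = 0.825, v̄ = (0.70+0.40)/2 = 0.55 → q = 1.25×0.825×0.55 = 0.5672 m³/s
Q = Σ q = 3.346 m³/s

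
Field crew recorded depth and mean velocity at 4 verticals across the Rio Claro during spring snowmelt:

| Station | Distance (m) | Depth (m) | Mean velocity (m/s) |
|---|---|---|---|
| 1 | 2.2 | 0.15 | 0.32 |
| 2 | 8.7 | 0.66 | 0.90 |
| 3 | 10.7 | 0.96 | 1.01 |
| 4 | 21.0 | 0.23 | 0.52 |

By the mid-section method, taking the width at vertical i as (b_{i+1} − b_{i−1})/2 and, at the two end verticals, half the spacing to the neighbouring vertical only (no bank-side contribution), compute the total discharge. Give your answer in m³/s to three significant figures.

w_1 = (8.7 − 2.2)/2 = 3.25 m; q_1 = 0.32 × 0.15 × 3.25 = 0.1560 m³/s
w_2 = (10.7 − 2.2)/2 = 4.25 m; q_2 = 0.90 × 0.66 × 4.25 = 2.525 m³/s
w_3 = (21.0 − 8.7)/2 = 6.15 m; q_3 = 1.01 × 0.96 × 6.15 = 5.963 m³/s
w_4 = (21.0 − 10.7)/2 = 5.15 m; q_4 = 0.52 × 0.23 × 5.15 = 0.6159 m³/s
Q = Σ qᵢ = 9.259 m³/s

9.26 m³/s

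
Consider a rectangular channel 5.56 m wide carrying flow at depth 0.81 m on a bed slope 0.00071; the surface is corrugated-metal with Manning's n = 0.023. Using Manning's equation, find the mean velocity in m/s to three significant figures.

A = b·y = 5.56 × 0.81 = 4.504 m²
P = b + 2y = 5.56 + 2×0.81 = 7.180 m
R = A/P = 4.504/7.180 = 0.6272 m
Q = (1/n)·A·R^(2/3)·S^(1/2) = (1/0.023) × 4.504 × 0.6272^(2/3) × 0.00071^(1/2) = 3.823 m³/s
V = Q/A = 3.823/4.504 = 0.8489 m/s

0.849 m/s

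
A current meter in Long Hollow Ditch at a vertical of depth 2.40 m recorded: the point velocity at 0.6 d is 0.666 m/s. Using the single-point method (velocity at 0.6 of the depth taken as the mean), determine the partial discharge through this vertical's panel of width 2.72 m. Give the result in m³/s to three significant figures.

v̄ = v₀.₆ = 0.666 m/s
q = v̄ × d × w = 0.6660 × 2.40 × 2.72 = 4.348 m³/s

4.35 m³/s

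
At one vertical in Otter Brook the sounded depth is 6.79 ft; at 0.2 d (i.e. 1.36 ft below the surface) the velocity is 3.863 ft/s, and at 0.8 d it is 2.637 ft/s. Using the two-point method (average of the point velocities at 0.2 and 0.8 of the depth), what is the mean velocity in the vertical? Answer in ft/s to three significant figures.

v̄ = (3.863 + 2.637) / 2 = 3.250 ft/s

3.25 ft/s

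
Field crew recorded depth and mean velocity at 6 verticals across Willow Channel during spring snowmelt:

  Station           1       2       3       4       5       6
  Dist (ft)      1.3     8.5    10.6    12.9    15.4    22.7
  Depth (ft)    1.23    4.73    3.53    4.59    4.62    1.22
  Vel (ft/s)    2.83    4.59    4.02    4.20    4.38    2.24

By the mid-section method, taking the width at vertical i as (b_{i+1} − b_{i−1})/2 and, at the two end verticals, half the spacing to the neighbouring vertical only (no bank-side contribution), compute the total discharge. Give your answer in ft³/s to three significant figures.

300 ft³/s

w_1 = (8.5 − 1.3)/2 = 3.6 ft; q_1 = 2.83 × 1.23 × 3.6 = 12.53 ft³/s
w_2 = (10.6 − 1.3)/2 = 4.65 ft; q_2 = 4.59 × 4.73 × 4.65 = 101.0 ft³/s
w_3 = (12.9 − 8.5)/2 = 2.2 ft; q_3 = 4.02 × 3.53 × 2.2 = 31.22 ft³/s
w_4 = (15.4 − 10.6)/2 = 2.4 ft; q_4 = 4.20 × 4.59 × 2.4 = 46.27 ft³/s
w_5 = (22.7 − 12.9)/2 = 4.9 ft; q_5 = 4.38 × 4.62 × 4.9 = 99.15 ft³/s
w_6 = (22.7 − 15.4)/2 = 3.65 ft; q_6 = 2.24 × 1.22 × 3.65 = 9.975 ft³/s
Q = Σ qᵢ = 300.1 ft³/s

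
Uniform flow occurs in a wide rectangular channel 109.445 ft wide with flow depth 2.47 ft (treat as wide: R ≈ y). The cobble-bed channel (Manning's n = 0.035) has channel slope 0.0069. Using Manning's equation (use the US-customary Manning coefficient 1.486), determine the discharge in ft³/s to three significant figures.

A = b·y = 109.445 × 2.47 = 270.3 ft²
Wide channel: R ≈ y = 2.47 ft
Q = (1.486/n)·A·R^(2/3)·S^(1/2) = (1.486/0.035) × 270.3 × 2.470^(2/3) × 0.0069^(1/2) = 1742 ft³/s

1740 ft³/s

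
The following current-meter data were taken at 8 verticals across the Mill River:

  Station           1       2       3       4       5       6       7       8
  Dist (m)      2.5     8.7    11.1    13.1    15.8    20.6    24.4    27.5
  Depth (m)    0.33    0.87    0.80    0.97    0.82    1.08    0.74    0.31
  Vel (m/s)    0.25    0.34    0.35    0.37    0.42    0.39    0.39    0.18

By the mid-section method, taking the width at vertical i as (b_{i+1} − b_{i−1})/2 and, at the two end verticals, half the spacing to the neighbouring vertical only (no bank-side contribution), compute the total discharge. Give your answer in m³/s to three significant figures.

7.17 m³/s

w_1 = (8.7 − 2.5)/2 = 3.1 m; q_1 = 0.25 × 0.33 × 3.1 = 0.2558 m³/s
w_2 = (11.1 − 2.5)/2 = 4.3 m; q_2 = 0.34 × 0.87 × 4.3 = 1.272 m³/s
w_3 = (13.1 − 8.7)/2 = 2.2 m; q_3 = 0.35 × 0.80 × 2.2 = 0.6160 m³/s
w_4 = (15.8 − 11.1)/2 = 2.35 m; q_4 = 0.37 × 0.97 × 2.35 = 0.8434 m³/s
w_5 = (20.6 − 13.1)/2 = 3.75 m; q_5 = 0.42 × 0.82 × 3.75 = 1.292 m³/s
w_6 = (24.4 − 15.8)/2 = 4.3 m; q_6 = 0.39 × 1.08 × 4.3 = 1.811 m³/s
w_7 = (27.5 − 20.6)/2 = 3.45 m; q_7 = 0.39 × 0.74 × 3.45 = 0.9957 m³/s
w_8 = (27.5 − 24.4)/2 = 1.55 m; q_8 = 0.18 × 0.31 × 1.55 = 0.08649 m³/s
Q = Σ qᵢ = 7.172 m³/s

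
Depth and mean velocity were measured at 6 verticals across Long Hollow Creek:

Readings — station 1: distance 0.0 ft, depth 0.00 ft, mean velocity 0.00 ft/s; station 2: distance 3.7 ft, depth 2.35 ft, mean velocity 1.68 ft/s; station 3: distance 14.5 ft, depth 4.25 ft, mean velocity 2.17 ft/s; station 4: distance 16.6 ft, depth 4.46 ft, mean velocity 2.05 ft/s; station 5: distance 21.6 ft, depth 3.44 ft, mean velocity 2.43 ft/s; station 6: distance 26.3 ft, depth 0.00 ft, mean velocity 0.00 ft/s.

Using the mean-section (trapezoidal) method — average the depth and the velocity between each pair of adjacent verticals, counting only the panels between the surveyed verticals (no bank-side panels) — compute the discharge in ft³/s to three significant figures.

Panel 1-2: Δb = 3.7 ft, d̄ = (0.00+2.35)/2 = 1.175, v̄ = (0.00+1.68)/2 = 0.84 → q = 3.7×1.175×0.84 = 3.652 ft³/s
Panel 2-3: Δb = 10.8 ft, d̄ = (2.35+4.25)/2 = 3.3, v̄ = (1.68+2.17)/2 = 1.925 → q = 10.8×3.3×1.925 = 68.61 ft³/s
Panel 3-4: Δb = 2.1 ft, d̄ = (4.25+4.46)/2 = 4.355, v̄ = (2.17+2.05)/2 = 2.11 → q = 2.1×4.355×2.11 = 19.30 ft³/s
Panel 4-5: Δb = 5 ft, d̄ = (4.46+3.44)/2 = 3.95, v̄ = (2.05+2.43)/2 = 2.24 → q = 5×3.95×2.24 = 44.24 ft³/s
Panel 5-6: Δb = 4.7 ft, d̄ = (3.44+0.00)/2 = 1.72, v̄ = (2.43+0.00)/2 = 1.215 → q = 4.7×1.72×1.215 = 9.822 ft³/s
Q = Σ q = 145.6 ft³/s

146 ft³/s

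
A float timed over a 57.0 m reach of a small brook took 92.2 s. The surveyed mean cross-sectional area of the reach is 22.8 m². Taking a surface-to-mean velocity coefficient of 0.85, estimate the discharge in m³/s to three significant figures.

v_surface = L / t̄ = 57.0 / 92.2 = 0.6182 m/s
v_mean = 0.85 × 0.6182 = 0.5255 m/s
Q = A × v_mean = 22.8 × 0.5255 = 11.98 m³/s

12.0 m³/s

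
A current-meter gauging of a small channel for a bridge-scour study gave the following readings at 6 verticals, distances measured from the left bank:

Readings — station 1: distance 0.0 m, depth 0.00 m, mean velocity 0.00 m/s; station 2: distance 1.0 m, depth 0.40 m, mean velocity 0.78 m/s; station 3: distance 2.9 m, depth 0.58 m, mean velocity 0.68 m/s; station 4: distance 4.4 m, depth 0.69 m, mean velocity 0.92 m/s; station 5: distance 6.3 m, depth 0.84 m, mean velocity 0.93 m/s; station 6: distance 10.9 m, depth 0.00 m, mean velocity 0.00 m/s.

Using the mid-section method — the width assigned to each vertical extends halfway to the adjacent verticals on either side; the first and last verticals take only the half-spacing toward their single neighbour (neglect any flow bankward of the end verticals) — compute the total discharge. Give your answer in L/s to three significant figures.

4740 L/s

w_2 = (2.9 − 0.0)/2 = 1.45 m; q_2 = 0.78 × 0.40 × 1.45 = 0.4524 m³/s
w_3 = (4.4 − 1.0)/2 = 1.7 m; q_3 = 0.68 × 0.58 × 1.7 = 0.6705 m³/s
w_4 = (6.3 − 2.9)/2 = 1.7 m; q_4 = 0.92 × 0.69 × 1.7 = 1.079 m³/s
w_5 = (10.9 − 4.4)/2 = 3.25 m; q_5 = 0.93 × 0.84 × 3.25 = 2.539 m³/s
Stations 1, 6 contribute zero (depth or velocity is 0).
Q = Σ qᵢ = 4.741 m³/s
= 4.741 × 1000 = 4741 L/s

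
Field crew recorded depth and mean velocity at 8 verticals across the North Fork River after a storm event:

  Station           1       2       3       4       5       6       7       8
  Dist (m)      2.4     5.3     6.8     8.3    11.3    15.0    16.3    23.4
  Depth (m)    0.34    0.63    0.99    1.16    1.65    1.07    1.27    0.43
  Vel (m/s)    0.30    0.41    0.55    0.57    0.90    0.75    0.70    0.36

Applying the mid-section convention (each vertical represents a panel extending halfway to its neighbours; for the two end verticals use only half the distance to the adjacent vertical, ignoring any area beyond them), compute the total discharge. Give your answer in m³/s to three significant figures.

14.3 m³/s

w_1 = (5.3 − 2.4)/2 = 1.45 m; q_1 = 0.30 × 0.34 × 1.45 = 0.1479 m³/s
w_2 = (6.8 − 2.4)/2 = 2.2 m; q_2 = 0.41 × 0.63 × 2.2 = 0.5683 m³/s
w_3 = (8.3 − 5.3)/2 = 1.5 m; q_3 = 0.55 × 0.99 × 1.5 = 0.8168 m³/s
w_4 = (11.3 − 6.8)/2 = 2.25 m; q_4 = 0.57 × 1.16 × 2.25 = 1.488 m³/s
w_5 = (15.0 − 8.3)/2 = 3.35 m; q_5 = 0.90 × 1.65 × 3.35 = 4.975 m³/s
w_6 = (16.3 − 11.3)/2 = 2.5 m; q_6 = 0.75 × 1.07 × 2.5 = 2.006 m³/s
w_7 = (23.4 − 15.0)/2 = 4.2 m; q_7 = 0.70 × 1.27 × 4.2 = 3.734 m³/s
w_8 = (23.4 − 16.3)/2 = 3.55 m; q_8 = 0.36 × 0.43 × 3.55 = 0.5495 m³/s
Q = Σ qᵢ = 14.28 m³/s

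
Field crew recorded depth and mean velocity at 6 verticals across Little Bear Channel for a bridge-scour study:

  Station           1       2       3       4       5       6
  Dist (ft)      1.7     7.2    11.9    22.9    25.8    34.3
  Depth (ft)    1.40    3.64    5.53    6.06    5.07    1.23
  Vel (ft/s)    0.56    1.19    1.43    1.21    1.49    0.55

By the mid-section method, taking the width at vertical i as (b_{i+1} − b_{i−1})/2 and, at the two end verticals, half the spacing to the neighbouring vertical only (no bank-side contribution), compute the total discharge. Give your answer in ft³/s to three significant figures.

w_1 = (7.2 − 1.7)/2 = 2.75 ft; q_1 = 0.56 × 1.40 × 2.75 = 2.156 ft³/s
w_2 = (11.9 − 1.7)/2 = 5.1 ft; q_2 = 1.19 × 3.64 × 5.1 = 22.09 ft³/s
w_3 = (22.9 − 7.2)/2 = 7.85 ft; q_3 = 1.43 × 5.53 × 7.85 = 62.08 ft³/s
w_4 = (25.8 − 11.9)/2 = 6.95 ft; q_4 = 1.21 × 6.06 × 6.95 = 50.96 ft³/s
w_5 = (34.3 − 22.9)/2 = 5.7 ft; q_5 = 1.49 × 5.07 × 5.7 = 43.06 ft³/s
w_6 = (34.3 − 25.8)/2 = 4.25 ft; q_6 = 0.55 × 1.23 × 4.25 = 2.875 ft³/s
Q = Σ qᵢ = 183.2 ft³/s

183 ft³/s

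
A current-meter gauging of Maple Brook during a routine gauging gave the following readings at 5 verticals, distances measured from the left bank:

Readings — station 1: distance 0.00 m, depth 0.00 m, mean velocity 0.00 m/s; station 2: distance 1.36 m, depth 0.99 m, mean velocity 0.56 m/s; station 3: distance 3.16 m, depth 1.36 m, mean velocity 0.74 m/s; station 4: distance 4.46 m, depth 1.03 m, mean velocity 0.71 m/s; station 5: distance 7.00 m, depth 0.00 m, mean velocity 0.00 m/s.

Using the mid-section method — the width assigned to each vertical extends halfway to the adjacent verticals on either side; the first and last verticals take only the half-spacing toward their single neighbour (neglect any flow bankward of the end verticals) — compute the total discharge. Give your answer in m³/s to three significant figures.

w_2 = (3.16 − 0.00)/2 = 1.58 m; q_2 = 0.56 × 0.99 × 1.58 = 0.8760 m³/s
w_3 = (4.46 − 1.36)/2 = 1.55 m; q_3 = 0.74 × 1.36 × 1.55 = 1.560 m³/s
w_4 = (7.00 − 3.16)/2 = 1.92 m; q_4 = 0.71 × 1.03 × 1.92 = 1.404 m³/s
Stations 1, 5 contribute zero (depth or velocity is 0).
Q = Σ qᵢ = 3.840 m³/s

3.84 m³/s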